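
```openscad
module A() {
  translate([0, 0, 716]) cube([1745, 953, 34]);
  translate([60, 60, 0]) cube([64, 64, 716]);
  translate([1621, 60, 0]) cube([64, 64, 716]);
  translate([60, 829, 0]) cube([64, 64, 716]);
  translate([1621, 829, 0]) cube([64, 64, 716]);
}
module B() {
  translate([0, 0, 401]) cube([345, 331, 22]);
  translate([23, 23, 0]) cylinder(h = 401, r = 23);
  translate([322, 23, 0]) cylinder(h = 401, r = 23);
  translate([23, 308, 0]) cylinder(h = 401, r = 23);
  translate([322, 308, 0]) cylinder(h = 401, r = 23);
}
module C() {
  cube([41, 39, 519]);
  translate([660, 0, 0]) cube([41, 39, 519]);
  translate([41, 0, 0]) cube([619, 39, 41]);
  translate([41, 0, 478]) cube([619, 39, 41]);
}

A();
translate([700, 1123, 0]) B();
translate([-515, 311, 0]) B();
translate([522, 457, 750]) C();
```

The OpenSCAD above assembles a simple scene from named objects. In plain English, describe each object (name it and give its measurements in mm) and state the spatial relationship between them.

A is a table: top 1745 mm (x) × 953 mm (y), 34 mm thick, upper face at z = 750 mm, on four 64×64 mm square legs, each inset 60 mm from the nearest pair of top edges, running from z = 0 to the bottom of the top.

B is a simple wooden stool: a rectangular seat 345 mm (x) by 331 mm (y), 22 mm thick, top face at z = 423 mm, on four round legs, each 46 mm in diameter. The legs rest on z = 0, each leg's axis is inset half a diameter from the nearest pair of seat edges (so the leg's bounding box is flush with the corner).

C is a picture frame with a 619×437 mm rectangular opening (x by z) and a uniform 41 mm border on every side. Frame depth is 39 mm along y. It is built from two vertical stiles running the full outside height and two horizontal rails spanning the gap between the stiles.

Two stools sit around the table at the +y, −x sides. The picture frame is on top of the table, centred.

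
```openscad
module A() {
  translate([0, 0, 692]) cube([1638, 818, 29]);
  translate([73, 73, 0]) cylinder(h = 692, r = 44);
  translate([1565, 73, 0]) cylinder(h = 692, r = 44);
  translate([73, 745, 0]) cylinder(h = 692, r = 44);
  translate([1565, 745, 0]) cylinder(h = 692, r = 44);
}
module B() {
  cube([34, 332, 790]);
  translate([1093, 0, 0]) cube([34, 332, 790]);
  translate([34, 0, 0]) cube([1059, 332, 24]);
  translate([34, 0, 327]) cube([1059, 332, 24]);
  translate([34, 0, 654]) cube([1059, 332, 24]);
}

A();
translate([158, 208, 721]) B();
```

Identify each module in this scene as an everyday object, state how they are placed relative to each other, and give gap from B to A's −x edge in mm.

A is a table. B is a bookshelf. The bookshelf is on top of the table. The gap from the bookshelf to the table's −x edge is 158 mm.

The bookshelf's min-x is at 158; the table's min-x is 0; gap = 158 mm.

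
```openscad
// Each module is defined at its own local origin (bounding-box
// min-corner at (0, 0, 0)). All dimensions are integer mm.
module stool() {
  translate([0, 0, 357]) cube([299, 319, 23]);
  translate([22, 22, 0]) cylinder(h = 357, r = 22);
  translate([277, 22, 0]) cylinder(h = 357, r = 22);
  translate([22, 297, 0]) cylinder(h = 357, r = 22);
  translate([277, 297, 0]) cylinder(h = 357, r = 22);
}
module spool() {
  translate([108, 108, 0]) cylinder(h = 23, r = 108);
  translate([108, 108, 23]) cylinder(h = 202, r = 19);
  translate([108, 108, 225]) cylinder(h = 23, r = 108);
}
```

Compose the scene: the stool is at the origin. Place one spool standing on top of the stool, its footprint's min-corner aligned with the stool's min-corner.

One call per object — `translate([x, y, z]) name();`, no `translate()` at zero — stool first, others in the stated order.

stool();
translate([0, 0, 380]) spool();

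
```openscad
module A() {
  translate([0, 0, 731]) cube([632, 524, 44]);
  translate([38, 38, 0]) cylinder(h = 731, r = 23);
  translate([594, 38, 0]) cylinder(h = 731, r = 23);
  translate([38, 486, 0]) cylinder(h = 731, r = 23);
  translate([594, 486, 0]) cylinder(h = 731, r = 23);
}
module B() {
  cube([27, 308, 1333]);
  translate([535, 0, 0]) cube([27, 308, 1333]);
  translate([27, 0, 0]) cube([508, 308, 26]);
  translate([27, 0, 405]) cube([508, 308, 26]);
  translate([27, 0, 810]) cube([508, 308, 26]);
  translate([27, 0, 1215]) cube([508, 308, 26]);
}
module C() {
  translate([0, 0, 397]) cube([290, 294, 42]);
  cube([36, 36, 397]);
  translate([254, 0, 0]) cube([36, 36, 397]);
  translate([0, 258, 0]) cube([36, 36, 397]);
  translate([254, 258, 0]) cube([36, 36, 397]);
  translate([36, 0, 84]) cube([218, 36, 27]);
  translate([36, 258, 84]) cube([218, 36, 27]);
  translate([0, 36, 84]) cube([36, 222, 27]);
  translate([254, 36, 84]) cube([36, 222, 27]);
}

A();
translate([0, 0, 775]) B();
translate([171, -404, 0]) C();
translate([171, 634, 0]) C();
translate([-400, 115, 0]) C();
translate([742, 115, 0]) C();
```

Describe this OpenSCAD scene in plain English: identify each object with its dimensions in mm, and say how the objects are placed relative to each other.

A is a table with a 632×524 mm rectangular top, 44 mm thick, top surface at z = 775 mm, supported by four round legs of 46 mm diameter, each leg's bounding box inset 15 mm from the nearest pair of top edges, running from the floor.

B is a bookshelf 562 mm wide overall, 308 mm deep and 1333 mm tall. The two sides are 27 mm thick vertical panels. 4 horizontal shelves of 26 mm thickness span between the inner faces of the sides; the lowest shelf sits on the floor and shelves are stacked with a clear vertical gap of 379 mm between each pair.

C is a four-legged stool. The seat is a 290×294×42 mm slab whose top surface is at z = 439 mm; four square legs, each 36×36 mm in cross-section, run from the floor (z = 0) to the underside of the seat, each flush with a corner of the seat. Four stretchers, 36 mm wide and 27 mm tall, connect adjacent legs with their undersides at z = 84 mm, each running between the inner faces of the legs it joins and aligned with the legs' outer faces on the other axis.

The bookshelf is on top of the table. Four stools sit around the table at the −y, +y, −x, +x sides.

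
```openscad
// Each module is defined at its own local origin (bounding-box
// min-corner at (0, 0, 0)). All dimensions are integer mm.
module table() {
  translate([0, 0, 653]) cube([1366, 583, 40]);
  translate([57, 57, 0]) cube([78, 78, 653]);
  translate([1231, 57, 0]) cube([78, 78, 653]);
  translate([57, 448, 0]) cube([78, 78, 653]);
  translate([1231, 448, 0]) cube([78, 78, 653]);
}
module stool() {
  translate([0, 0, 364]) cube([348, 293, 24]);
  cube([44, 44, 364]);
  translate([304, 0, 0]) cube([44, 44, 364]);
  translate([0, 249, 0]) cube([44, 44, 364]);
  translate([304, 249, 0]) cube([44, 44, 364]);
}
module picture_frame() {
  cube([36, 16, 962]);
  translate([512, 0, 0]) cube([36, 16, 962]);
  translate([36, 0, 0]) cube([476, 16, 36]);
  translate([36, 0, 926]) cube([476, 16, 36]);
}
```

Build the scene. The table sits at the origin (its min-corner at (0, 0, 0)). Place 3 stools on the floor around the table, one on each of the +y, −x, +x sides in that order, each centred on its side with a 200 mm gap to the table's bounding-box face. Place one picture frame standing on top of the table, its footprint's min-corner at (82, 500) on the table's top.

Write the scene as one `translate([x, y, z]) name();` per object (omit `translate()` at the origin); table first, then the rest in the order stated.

table();
translate([509, 783, 0]) stool();
translate([-548, 145, 0]) stool();
translate([1566, 145, 0]) stool();
translate([82, 500, 693]) picture_frame();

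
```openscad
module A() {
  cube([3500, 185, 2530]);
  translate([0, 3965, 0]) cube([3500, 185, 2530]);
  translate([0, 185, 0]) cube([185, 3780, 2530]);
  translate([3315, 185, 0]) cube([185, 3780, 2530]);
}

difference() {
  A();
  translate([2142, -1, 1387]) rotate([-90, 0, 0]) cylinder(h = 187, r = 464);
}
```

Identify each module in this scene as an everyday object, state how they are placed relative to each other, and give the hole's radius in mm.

The subtracted cylinder has r = 464 mm.

A is a house frame. The house frame has a circular hole through its front wall. The hole's radius is 464 mm.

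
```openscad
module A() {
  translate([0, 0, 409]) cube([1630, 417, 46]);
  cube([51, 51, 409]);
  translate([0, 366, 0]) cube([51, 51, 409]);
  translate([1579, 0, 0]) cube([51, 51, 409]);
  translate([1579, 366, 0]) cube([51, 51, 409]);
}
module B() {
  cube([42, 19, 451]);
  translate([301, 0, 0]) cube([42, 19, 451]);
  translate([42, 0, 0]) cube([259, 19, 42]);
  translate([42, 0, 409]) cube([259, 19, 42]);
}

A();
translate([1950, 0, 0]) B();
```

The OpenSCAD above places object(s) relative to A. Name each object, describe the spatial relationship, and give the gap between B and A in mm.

The picture frame's nearest face is 320 mm from the bench's +x face.

A is a bench. B is a picture frame. The picture frame is on the floor beside the bench on its +x side. The gap between the picture frame and the bench is 320 mm.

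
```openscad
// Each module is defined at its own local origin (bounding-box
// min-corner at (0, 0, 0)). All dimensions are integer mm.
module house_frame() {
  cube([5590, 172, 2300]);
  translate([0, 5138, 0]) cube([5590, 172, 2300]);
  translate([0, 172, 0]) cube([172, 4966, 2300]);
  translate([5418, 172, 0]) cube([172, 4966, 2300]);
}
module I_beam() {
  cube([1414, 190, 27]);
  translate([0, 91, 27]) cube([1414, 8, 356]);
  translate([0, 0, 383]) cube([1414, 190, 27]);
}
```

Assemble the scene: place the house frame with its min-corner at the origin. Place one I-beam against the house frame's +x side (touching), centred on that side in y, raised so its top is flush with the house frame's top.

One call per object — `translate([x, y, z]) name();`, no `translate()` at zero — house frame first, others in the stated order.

house_frame();
translate([5590, 2560, 1890]) I_beam();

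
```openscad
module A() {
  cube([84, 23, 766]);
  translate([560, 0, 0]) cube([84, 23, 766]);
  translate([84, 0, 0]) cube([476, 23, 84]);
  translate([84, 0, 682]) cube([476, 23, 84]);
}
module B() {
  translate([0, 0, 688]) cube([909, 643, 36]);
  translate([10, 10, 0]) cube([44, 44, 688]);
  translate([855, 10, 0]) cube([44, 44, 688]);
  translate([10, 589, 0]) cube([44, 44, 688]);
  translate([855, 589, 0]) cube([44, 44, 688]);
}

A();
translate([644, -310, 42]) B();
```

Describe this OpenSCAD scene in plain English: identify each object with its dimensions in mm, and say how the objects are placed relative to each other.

A is a rectangular picture frame lying in the x–z plane (depth along y). The opening is 476 mm wide (x) by 598 mm tall (z), surrounded by a border 84 mm wide on all four sides. The frame is 23 mm deep and is made of two full-height vertical stiles with two horizontal rails fitted between them.

B is a table: top 909 mm (x) × 643 mm (y), 36 mm thick, upper face at z = 724 mm, on four 44×44 mm square legs, each inset 10 mm from the nearest pair of top edges, running from z = 0 to the bottom of the top.

The table is beside the picture frame with their tops flush at z = 766.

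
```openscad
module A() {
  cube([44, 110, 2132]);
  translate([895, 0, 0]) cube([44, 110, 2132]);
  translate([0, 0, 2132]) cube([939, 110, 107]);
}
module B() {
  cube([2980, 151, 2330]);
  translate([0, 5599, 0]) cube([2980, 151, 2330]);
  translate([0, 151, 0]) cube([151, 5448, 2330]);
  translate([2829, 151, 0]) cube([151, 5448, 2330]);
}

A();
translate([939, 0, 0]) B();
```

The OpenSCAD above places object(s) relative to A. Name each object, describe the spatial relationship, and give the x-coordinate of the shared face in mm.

A is a door frame. B is a house frame. The house frame is against the door frame's +x side, with their −y faces flush. The x-coordinate of the shared face is 939 mm.

The door frame's +x face and the house frame's −x face are both at x = 939 mm.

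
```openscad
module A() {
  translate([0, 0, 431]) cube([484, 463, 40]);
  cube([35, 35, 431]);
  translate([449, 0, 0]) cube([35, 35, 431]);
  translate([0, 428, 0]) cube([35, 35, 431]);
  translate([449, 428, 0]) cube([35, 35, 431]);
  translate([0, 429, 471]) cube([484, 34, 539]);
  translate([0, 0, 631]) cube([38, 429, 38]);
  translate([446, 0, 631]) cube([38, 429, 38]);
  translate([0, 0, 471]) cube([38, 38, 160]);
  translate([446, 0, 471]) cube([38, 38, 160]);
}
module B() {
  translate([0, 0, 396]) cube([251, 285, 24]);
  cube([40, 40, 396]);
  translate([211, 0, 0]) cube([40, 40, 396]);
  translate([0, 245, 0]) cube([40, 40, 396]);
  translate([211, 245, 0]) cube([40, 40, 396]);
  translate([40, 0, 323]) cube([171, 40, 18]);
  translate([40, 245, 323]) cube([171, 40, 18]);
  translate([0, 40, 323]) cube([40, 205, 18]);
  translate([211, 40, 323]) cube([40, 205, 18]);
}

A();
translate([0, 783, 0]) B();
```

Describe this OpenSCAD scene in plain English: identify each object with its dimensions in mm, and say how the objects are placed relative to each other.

A is a chair. The seat is a 484×463×40 mm slab with its top at z = 471 mm, on four 35×35 mm corner legs (flush with the seat edges, standing on z = 0). A flat backrest 34 mm thick, 539 mm tall, spans the full seat width and rises from the seat top along its +y edge, rear face flush with the rear of the seat. Two armrests of 38×38 mm section run along each side from the seat's front edge to the front of the backrest, top faces 198 mm above the seat top and outer faces flush with the seat's x-edges; a 38×38 mm post under the front of each armrest stands on the seat at the front corner.

B is a simple wooden stool: a rectangular seat 251 mm (x) by 285 mm (y), 24 mm thick, top face at z = 420 mm, on four square legs, each 40×40 mm in cross-section. The legs rest on z = 0, each flush with a corner of the seat. Four stretchers, 40 mm wide and 18 mm tall, connect adjacent legs with their undersides at z = 323 mm, each running between the inner faces of the legs it joins and aligned with the legs' outer faces on the other axis.

The stool is on the floor beside the chair on its +y side.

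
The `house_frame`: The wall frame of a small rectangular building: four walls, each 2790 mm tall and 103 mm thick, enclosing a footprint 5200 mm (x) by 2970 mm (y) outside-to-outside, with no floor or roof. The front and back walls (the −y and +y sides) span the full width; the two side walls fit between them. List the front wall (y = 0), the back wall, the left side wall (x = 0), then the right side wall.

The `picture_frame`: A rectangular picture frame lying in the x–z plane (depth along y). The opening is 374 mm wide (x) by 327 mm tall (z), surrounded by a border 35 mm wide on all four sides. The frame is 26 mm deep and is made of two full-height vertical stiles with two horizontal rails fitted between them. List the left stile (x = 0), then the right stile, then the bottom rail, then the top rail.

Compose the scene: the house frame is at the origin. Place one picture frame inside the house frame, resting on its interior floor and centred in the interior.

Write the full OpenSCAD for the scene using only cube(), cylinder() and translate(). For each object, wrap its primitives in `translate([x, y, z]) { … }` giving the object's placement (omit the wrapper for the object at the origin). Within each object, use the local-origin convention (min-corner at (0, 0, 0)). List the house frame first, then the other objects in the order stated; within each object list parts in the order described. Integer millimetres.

cube([5200, 103, 2790]);
translate([0, 2867, 0]) cube([5200, 103, 2790]);
translate([0, 103, 0]) cube([103, 2764, 2790]);
translate([5097, 103, 0]) cube([103, 2764, 2790]);
translate([2378, 1472, 0]) {
  cube([35, 26, 397]);
  translate([409, 0, 0]) cube([35, 26, 397]);
  translate([35, 0, 0]) cube([374, 26, 35]);
  translate([35, 0, 362]) cube([374, 26, 35]);
}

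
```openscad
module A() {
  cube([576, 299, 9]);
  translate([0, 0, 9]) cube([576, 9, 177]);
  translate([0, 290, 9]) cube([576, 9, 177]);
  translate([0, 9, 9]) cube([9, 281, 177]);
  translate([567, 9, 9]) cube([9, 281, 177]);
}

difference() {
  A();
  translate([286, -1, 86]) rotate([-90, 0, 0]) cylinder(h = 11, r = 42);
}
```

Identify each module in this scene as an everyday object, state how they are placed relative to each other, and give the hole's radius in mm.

A is an open box. The open box has a circular hole through its front wall. The hole's radius is 42 mm.

The subtracted cylinder has r = 42 mm.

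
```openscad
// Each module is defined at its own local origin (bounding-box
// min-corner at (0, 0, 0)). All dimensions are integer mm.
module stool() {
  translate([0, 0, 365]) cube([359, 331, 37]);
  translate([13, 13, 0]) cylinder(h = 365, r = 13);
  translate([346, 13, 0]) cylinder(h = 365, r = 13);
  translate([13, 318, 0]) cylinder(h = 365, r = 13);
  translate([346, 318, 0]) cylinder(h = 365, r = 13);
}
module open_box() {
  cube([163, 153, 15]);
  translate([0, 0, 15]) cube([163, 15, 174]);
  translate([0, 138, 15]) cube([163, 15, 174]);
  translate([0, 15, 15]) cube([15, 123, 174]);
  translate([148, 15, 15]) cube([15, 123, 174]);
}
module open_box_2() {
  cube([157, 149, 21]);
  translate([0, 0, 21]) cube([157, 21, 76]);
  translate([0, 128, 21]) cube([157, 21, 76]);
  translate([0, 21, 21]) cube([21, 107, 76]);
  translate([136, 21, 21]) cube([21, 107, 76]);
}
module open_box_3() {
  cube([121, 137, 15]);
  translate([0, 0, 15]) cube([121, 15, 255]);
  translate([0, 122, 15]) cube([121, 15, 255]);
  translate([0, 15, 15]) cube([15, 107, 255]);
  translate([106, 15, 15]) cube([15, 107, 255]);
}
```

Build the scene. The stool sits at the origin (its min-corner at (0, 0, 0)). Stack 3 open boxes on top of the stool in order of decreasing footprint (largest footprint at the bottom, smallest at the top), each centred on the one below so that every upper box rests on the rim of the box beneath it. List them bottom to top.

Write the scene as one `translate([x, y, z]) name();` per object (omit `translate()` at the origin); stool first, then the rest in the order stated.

stool();
translate([98, 89, 402]) open_box();
translate([101, 91, 591]) open_box_2();
translate([119, 97, 688]) open_box_3();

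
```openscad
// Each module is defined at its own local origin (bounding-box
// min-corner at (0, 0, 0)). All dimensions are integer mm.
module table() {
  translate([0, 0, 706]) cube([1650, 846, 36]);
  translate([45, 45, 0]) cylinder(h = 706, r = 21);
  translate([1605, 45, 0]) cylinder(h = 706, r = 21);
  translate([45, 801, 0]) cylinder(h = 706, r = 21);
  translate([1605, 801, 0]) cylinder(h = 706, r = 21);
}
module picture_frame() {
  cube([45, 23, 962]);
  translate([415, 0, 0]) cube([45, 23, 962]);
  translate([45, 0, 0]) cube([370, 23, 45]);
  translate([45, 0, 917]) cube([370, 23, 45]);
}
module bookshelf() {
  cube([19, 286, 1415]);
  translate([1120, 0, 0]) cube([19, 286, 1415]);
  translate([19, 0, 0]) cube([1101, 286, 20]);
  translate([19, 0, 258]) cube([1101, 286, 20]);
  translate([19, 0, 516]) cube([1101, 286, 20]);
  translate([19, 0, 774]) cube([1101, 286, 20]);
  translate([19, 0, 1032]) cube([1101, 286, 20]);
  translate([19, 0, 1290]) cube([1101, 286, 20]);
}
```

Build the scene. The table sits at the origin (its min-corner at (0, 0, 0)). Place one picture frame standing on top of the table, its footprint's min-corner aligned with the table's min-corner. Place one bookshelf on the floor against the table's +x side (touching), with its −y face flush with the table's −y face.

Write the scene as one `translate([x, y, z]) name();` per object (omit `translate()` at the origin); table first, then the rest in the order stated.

table();
translate([0, 0, 742]) picture_frame();
translate([1650, 0, 0]) bookshelf();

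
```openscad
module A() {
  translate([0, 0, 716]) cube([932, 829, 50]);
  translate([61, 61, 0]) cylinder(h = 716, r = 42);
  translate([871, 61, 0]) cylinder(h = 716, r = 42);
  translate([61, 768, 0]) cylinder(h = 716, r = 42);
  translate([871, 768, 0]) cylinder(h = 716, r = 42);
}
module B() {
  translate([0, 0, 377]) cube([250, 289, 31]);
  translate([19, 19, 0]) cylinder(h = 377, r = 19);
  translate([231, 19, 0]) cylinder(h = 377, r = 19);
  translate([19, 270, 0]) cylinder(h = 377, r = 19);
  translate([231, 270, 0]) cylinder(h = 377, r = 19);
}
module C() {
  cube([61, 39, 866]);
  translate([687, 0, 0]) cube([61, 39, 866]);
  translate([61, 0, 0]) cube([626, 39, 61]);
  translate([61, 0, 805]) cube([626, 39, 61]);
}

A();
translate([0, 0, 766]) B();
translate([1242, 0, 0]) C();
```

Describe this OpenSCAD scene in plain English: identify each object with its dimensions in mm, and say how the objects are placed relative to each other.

A is a table: top 932 mm (x) × 829 mm (y), 50 mm thick, upper face at z = 766 mm, on four round legs of 84 mm diameter, each leg's bounding box inset 19 mm from the nearest pair of top edges, running from z = 0 to the bottom of the top.

B is a simple wooden stool: a rectangular seat 250 mm (x) by 289 mm (y), 31 mm thick, top face at z = 408 mm, on four round legs, each 38 mm in diameter. The legs rest on z = 0, each leg's axis is inset half a diameter from the nearest pair of seat edges (so the leg's bounding box is flush with the corner).

C is a rectangular picture frame lying in the x–z plane (depth along y). The opening is 626 mm wide (x) by 744 mm tall (z), surrounded by a border 61 mm wide on all four sides. The frame is 39 mm deep and is made of two full-height vertical stiles with two horizontal rails fitted between them.

The stool is on top of the table. The picture frame is on the floor beside the table on its +x side.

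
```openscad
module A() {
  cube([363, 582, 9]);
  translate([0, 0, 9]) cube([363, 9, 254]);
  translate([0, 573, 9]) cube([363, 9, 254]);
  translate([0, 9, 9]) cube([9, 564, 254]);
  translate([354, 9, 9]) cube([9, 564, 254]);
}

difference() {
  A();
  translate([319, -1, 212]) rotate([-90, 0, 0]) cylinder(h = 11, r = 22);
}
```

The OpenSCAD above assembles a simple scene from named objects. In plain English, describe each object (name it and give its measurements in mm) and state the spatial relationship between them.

A is an open storage box with external size 363×582×263 mm and wall thickness 9 mm (the base is also 9 mm thick). The base covers the whole footprint; the four walls stand on the base, with the y-facing walls full-width and the x-facing walls fitting between their inner faces.

The open box has a circular hole of radius 22 mm through its front wall, centred at (x = 319, z = 212).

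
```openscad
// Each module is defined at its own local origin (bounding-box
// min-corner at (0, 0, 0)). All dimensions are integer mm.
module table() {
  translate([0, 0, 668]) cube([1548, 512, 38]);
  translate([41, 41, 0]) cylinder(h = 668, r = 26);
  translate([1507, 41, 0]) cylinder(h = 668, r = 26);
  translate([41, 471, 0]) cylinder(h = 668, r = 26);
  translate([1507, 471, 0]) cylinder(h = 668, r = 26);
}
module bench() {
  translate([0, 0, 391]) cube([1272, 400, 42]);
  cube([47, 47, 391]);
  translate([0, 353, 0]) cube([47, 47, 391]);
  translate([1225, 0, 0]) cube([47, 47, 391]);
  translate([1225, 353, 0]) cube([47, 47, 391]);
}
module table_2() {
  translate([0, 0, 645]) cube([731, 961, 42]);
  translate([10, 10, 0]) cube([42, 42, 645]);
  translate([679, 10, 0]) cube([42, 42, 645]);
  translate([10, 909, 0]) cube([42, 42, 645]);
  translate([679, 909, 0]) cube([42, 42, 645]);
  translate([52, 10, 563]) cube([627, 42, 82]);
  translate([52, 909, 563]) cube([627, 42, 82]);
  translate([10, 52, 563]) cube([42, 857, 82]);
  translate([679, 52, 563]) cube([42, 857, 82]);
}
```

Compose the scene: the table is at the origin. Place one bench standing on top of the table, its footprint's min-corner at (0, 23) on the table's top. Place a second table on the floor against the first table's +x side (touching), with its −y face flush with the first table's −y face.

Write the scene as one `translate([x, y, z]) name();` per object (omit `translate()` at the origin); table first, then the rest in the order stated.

table();
translate([0, 23, 706]) bench();
translate([1548, 0, 0]) table_2();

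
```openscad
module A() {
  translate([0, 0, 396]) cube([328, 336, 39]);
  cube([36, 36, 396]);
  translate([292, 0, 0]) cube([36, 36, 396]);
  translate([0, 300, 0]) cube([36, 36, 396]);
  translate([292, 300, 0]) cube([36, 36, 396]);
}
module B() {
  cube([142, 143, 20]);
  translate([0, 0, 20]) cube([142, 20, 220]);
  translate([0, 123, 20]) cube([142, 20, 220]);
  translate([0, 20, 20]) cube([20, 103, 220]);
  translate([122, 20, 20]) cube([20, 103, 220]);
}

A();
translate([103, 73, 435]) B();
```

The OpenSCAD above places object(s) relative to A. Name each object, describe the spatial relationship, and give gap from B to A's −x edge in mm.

The open box's min-x is at 103; the stool's min-x is 0; gap = 103 mm.

A is a stool. B is an open box. The open box is on top of the stool. The gap from the open box to the stool's −x edge is 103 mm.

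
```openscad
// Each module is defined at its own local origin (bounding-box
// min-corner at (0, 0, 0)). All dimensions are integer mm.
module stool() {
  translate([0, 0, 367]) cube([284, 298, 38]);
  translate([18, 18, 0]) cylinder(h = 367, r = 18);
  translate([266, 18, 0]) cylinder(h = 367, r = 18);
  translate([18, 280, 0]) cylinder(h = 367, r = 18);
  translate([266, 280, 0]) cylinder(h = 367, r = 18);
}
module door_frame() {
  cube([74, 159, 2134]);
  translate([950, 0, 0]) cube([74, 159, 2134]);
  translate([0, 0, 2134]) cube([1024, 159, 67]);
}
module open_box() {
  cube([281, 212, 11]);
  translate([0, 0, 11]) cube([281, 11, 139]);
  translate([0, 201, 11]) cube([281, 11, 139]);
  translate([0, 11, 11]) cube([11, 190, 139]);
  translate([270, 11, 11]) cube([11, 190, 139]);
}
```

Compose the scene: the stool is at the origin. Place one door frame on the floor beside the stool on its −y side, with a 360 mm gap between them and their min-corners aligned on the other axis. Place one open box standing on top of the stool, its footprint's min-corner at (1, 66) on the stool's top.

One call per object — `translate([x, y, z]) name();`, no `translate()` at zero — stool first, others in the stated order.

stool();
translate([0, -519, 0]) door_frame();
translate([1, 66, 405]) open_box();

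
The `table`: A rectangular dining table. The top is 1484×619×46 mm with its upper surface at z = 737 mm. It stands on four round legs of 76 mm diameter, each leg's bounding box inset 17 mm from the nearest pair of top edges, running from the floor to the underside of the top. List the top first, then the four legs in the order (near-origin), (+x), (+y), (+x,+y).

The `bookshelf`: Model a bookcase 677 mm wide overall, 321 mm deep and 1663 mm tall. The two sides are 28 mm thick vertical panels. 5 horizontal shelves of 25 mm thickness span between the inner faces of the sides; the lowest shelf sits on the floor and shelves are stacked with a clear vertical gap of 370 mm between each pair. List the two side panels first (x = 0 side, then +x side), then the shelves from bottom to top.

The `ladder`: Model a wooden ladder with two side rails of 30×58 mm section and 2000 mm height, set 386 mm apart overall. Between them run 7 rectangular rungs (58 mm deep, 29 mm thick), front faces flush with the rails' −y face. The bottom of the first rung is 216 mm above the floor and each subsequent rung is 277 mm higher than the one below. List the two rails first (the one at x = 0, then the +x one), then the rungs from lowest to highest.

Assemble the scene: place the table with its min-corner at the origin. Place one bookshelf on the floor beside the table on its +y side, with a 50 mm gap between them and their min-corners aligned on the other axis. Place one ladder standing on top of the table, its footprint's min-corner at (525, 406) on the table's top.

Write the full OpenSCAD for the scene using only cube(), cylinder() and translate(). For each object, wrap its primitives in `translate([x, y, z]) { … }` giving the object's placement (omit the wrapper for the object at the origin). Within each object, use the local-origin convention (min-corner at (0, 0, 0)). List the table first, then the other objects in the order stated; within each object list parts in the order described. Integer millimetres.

translate([0, 0, 691]) cube([1484, 619, 46]);
translate([55, 55, 0]) cylinder(h = 691, r = 38);
translate([1429, 55, 0]) cylinder(h = 691, r = 38);
translate([55, 564, 0]) cylinder(h = 691, r = 38);
translate([1429, 564, 0]) cylinder(h = 691, r = 38);
translate([0, 669, 0]) {
  cube([28, 321, 1663]);
  translate([649, 0, 0]) cube([28, 321, 1663]);
  translate([28, 0, 0]) cube([621, 321, 25]);
  translate([28, 0, 395]) cube([621, 321, 25]);
  translate([28, 0, 790]) cube([621, 321, 25]);
  translate([28, 0, 1185]) cube([621, 321, 25]);
  translate([28, 0, 1580]) cube([621, 321, 25]);
}
translate([525, 406, 737]) {
  cube([30, 58, 2000]);
  translate([356, 0, 0]) cube([30, 58, 2000]);
  translate([30, 0, 216]) cube([326, 58, 29]);
  translate([30, 0, 493]) cube([326, 58, 29]);
  translate([30, 0, 770]) cube([326, 58, 29]);
  translate([30, 0, 1047]) cube([326, 58, 29]);
  translate([30, 0, 1324]) cube([326, 58, 29]);
  translate([30, 0, 1601]) cube([326, 58, 29]);
  translate([30, 0, 1878]) cube([326, 58, 29]);
}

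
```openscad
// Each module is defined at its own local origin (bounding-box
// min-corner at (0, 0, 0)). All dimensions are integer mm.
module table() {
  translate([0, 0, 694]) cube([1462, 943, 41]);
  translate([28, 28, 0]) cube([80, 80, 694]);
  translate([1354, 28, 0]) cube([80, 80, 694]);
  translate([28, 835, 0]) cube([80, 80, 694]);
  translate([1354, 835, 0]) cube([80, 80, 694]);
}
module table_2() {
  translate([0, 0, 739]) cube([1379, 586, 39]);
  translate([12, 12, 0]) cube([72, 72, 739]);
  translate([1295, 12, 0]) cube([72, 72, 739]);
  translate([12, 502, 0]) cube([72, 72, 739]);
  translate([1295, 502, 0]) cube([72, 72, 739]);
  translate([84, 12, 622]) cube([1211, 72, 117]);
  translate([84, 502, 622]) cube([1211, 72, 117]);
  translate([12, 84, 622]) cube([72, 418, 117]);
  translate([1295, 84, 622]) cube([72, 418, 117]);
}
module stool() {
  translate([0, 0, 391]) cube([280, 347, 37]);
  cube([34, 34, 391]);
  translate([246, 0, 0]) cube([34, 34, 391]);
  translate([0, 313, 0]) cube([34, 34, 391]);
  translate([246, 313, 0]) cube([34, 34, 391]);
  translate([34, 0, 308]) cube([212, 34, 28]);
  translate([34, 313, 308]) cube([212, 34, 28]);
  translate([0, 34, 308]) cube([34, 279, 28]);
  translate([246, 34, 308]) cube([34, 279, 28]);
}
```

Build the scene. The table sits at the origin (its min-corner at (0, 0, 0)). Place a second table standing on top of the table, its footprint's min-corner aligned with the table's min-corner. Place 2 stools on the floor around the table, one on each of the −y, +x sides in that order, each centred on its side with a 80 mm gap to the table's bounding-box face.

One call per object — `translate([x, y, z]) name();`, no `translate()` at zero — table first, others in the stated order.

table();
translate([0, 0, 735]) table_2();
translate([591, -427, 0]) stool();
translate([1542, 298, 0]) stool();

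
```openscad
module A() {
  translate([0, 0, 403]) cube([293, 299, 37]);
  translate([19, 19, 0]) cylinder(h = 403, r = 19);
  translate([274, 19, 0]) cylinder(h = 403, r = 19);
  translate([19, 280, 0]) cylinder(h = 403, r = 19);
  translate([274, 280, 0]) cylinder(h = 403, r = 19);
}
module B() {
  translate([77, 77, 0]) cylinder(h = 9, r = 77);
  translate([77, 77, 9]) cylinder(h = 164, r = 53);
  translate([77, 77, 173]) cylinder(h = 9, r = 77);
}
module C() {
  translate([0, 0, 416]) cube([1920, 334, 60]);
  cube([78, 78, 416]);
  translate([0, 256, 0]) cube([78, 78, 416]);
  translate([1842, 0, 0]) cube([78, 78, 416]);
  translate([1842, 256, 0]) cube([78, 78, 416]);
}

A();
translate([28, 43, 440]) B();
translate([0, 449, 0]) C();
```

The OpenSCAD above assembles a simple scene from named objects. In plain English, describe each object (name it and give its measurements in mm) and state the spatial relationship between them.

A is a four-legged stool. The seat is a 293×299×37 mm slab whose top surface is at z = 440 mm; four round legs, each 38 mm in diameter, run from the floor (z = 0) to the underside of the seat, each leg's axis is inset half a diameter from the nearest pair of seat edges (so the leg's bounding box is flush with the corner).

B is a spool: two coaxial disc flanges of radius 77 mm and thickness 9 mm, joined by a core cylinder of radius 53 mm and height 164 mm. The lower flange rests on z = 0 and the three cylinders share a vertical axis.

C is a bench: a 1920×334 mm seat slab, 60 mm thick, top at z = 476 mm, on four 78×78 mm square legs flush with the seat corners and standing on z = 0.

The spool is on top of the stool. The bench is on the floor beside the stool on its +y side.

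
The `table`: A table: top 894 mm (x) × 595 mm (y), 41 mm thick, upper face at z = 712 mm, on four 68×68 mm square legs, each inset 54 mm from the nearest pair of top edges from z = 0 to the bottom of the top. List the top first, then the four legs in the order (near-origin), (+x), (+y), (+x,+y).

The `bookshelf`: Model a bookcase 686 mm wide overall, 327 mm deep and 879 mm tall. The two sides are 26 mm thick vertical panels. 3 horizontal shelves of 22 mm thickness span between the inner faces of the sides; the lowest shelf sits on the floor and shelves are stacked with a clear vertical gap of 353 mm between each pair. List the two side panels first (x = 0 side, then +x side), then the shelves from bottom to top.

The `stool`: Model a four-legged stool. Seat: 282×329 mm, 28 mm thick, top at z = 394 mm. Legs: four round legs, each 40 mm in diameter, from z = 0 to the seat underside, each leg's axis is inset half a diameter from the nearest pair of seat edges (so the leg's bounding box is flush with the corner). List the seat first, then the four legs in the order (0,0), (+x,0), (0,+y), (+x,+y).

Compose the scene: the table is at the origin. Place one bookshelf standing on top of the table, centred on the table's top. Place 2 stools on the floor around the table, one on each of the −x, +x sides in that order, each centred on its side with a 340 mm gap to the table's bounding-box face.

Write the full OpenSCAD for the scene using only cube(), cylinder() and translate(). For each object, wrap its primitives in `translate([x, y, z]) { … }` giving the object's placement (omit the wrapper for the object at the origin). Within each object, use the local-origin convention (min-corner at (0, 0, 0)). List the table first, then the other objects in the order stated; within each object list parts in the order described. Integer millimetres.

translate([0, 0, 671]) cube([894, 595, 41]);
translate([54, 54, 0]) cube([68, 68, 671]);
translate([772, 54, 0]) cube([68, 68, 671]);
translate([54, 473, 0]) cube([68, 68, 671]);
translate([772, 473, 0]) cube([68, 68, 671]);
translate([104, 134, 712]) {
  cube([26, 327, 879]);
  translate([660, 0, 0]) cube([26, 327, 879]);
  translate([26, 0, 0]) cube([634, 327, 22]);
  translate([26, 0, 375]) cube([634, 327, 22]);
  translate([26, 0, 750]) cube([634, 327, 22]);
}
translate([-622, 133, 0]) {
  translate([0, 0, 366]) cube([282, 329, 28]);
  translate([20, 20, 0]) cylinder(h = 366, r = 20);
  translate([262, 20, 0]) cylinder(h = 366, r = 20);
  translate([20, 309, 0]) cylinder(h = 366, r = 20);
  translate([262, 309, 0]) cylinder(h = 366, r = 20);
}
translate([1234, 133, 0]) {
  translate([0, 0, 366]) cube([282, 329, 28]);
  translate([20, 20, 0]) cylinder(h = 366, r = 20);
  translate([262, 20, 0]) cylinder(h = 366, r = 20);
  translate([20, 309, 0]) cylinder(h = 366, r = 20);
  translate([262, 309, 0]) cylinder(h = 366, r = 20);
}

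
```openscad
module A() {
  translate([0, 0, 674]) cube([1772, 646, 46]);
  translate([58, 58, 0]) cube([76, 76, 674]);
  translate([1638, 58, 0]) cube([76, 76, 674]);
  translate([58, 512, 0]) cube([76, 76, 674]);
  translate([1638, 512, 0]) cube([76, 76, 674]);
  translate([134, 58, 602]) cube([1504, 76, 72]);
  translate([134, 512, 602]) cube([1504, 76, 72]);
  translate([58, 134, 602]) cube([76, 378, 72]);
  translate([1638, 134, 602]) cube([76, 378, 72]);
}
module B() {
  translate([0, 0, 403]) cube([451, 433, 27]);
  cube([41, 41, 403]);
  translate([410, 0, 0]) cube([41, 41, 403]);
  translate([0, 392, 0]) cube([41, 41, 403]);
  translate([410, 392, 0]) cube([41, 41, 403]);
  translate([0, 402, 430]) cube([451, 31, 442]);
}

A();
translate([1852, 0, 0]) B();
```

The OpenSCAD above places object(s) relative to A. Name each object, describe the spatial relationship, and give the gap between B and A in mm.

The chair's nearest face is 80 mm from the table's +x face.

A is a table. B is a chair. The chair is on the floor beside the table on its +x side. The gap between the chair and the table is 80 mm.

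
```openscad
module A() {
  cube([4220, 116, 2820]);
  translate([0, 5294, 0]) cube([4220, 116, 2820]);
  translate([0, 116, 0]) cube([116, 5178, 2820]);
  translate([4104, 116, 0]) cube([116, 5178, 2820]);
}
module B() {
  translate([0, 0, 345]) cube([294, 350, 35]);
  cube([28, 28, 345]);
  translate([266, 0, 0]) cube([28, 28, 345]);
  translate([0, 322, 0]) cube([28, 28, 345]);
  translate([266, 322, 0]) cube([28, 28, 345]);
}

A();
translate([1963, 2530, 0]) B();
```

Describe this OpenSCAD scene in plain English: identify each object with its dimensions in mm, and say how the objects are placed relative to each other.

A is a box-shaped house frame (walls only): outside footprint 4220×5410 mm, wall height 2820 mm, wall thickness 116 mm. The two y-facing walls run the full x-width; the two x-facing walls fit between the inner faces of the y-facing walls.

B is a four-legged stool. The seat is 294×350 mm, 35 mm thick, top at z = 380 mm. It stands on four square legs, each 28×28 mm in cross-section, from z = 0 to the seat underside, each flush with a corner of the seat.

The stool sits inside the house frame, centred.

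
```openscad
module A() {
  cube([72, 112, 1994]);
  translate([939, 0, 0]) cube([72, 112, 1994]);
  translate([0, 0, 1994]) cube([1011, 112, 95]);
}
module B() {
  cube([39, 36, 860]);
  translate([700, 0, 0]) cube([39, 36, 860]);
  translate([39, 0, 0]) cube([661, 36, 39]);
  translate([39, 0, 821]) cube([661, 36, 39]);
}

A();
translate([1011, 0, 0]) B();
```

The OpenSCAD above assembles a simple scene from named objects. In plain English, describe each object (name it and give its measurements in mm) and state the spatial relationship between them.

A is a rectangular door frame: two vertical jambs of 72×112 mm section, 1994 mm tall, with a clear opening 867 mm wide between their inner faces. A header 95 mm tall and 112 mm deep lies on top of the jambs and spans the full outside width.

B is a picture frame with a 661×782 mm rectangular opening (x by z) and a uniform 39 mm border on every side. Frame depth is 36 mm along y. It is built from two vertical stiles running the full outside height and two horizontal rails spanning the gap between the stiles.

The picture frame is against the door frame's +x side, with their −y faces flush.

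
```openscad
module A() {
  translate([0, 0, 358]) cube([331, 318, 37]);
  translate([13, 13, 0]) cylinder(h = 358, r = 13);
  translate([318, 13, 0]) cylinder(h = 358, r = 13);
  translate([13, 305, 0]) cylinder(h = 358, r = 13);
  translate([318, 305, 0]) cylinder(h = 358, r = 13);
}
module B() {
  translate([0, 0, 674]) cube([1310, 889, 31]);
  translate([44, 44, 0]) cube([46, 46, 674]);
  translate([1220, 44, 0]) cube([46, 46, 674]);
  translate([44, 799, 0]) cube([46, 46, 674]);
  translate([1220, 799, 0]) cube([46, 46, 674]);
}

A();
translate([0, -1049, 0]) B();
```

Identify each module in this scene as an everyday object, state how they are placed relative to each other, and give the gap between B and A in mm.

The table's nearest face is 160 mm from the stool's −y face.

A is a stool. B is a table. The table is on the floor beside the stool on its −y side. The gap between the table and the stool is 160 mm.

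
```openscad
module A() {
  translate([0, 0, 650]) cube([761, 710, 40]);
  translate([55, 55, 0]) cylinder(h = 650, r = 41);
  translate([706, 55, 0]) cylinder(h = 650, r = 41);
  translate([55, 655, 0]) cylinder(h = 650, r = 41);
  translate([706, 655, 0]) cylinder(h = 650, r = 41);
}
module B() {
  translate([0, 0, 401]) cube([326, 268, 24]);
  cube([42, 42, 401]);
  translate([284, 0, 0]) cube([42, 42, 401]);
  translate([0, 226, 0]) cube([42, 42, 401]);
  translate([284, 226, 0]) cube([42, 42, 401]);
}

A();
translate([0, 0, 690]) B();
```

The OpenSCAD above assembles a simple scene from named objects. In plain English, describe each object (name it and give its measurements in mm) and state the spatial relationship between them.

A is a table with a 761×710 mm rectangular top, 40 mm thick, top surface at z = 690 mm, supported by four round legs of 82 mm diameter, each leg's bounding box inset 14 mm from the nearest pair of top edges, running from the floor.

B is a simple wooden stool: a rectangular seat 326 mm (x) by 268 mm (y), 24 mm thick, top face at z = 425 mm, on four square legs, each 42×42 mm in cross-section. The legs rest on z = 0, each flush with a corner of the seat.

The stool is on top of the table.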